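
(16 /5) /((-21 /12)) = -64 /35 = -1.83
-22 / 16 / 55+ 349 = 348.98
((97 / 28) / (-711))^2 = 0.00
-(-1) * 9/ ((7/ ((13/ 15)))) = 39/ 35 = 1.11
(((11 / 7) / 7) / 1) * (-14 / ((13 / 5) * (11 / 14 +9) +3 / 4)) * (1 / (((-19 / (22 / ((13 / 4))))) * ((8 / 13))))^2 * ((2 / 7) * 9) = -958320 / 9266509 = -0.10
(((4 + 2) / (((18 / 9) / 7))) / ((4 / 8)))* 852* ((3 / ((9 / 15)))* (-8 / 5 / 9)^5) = -130285568 / 4100625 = -31.77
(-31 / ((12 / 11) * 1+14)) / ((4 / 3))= -1023 / 664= -1.54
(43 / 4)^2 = 1849 / 16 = 115.56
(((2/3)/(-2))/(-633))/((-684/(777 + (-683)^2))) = -233633/649458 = -0.36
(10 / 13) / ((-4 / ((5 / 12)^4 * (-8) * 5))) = 15625 / 67392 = 0.23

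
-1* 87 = -87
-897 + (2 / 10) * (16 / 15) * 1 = -67259 / 75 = -896.79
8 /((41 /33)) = 264 /41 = 6.44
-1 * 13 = -13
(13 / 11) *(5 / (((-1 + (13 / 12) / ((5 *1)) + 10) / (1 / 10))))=390 / 6083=0.06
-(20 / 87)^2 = -400 / 7569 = -0.05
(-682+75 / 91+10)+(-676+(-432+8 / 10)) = -809161 / 455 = -1778.38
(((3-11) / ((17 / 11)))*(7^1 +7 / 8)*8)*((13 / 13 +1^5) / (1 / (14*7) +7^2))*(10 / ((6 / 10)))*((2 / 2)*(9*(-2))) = 108662400 / 27217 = 3992.45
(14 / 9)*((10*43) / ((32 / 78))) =19565 / 12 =1630.42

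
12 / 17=0.71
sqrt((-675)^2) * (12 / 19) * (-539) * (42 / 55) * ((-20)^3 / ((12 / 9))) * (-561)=-590637334736.84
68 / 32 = 17 / 8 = 2.12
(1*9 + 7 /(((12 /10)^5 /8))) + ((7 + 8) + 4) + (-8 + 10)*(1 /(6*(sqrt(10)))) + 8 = sqrt(10) /30 + 56867 /972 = 58.61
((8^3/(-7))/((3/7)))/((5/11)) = -5632/15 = -375.47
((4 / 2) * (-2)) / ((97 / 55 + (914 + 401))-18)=-55 / 17858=-0.00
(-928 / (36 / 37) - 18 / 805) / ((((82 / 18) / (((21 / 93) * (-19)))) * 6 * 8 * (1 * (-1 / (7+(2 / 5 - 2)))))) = -590829111 / 5846600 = -101.06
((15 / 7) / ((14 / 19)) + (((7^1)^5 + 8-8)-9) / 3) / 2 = 1647059 / 588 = 2801.12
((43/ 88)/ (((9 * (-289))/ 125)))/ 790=-0.00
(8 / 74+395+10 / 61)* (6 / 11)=5352774 / 24827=215.60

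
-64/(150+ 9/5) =-320/759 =-0.42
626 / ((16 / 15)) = 4695 / 8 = 586.88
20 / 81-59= -4759 / 81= -58.75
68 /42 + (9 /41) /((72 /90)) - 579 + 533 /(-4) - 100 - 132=-811369 /861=-942.36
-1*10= -10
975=975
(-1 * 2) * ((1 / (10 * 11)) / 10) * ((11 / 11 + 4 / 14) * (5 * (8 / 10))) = -0.01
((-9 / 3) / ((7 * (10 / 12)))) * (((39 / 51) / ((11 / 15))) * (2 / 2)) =-702 / 1309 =-0.54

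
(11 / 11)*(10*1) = 10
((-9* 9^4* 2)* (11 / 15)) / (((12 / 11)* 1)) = -793881 / 10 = -79388.10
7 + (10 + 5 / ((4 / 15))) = 35.75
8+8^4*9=36872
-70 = -70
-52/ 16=-13/ 4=-3.25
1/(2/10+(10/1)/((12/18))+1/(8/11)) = 0.06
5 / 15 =1 / 3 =0.33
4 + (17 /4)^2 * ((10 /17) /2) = 149 /16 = 9.31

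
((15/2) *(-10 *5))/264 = -125/88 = -1.42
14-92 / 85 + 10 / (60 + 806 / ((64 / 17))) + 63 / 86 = 877535893 / 64116010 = 13.69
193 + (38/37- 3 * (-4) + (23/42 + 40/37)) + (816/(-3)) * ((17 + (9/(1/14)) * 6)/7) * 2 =-93030967/1554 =-59865.49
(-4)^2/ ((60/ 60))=16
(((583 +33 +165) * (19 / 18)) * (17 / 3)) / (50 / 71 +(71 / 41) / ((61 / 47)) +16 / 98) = 2194935065477 / 1034501814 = 2121.73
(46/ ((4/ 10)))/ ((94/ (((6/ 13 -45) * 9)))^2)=3122769915/ 1493284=2091.21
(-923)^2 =851929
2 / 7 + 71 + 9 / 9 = 506 / 7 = 72.29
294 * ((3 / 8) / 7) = 63 / 4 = 15.75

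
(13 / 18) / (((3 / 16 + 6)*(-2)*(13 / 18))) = -8 / 99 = -0.08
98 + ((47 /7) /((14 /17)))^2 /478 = 450528177 /4590712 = 98.14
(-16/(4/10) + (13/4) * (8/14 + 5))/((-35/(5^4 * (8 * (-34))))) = -106336.73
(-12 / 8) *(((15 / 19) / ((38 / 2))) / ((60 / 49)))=-147 / 2888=-0.05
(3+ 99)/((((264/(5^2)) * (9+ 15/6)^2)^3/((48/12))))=265625/1773321914331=0.00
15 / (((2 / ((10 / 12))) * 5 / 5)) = 25 / 4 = 6.25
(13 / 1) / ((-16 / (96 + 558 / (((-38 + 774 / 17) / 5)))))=-388167 / 1024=-379.07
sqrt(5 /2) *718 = 359 *sqrt(10) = 1135.26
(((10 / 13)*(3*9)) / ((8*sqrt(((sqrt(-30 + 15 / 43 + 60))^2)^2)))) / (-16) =-129 / 24128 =-0.01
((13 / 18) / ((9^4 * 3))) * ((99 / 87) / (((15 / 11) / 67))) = 105391 / 51372630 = 0.00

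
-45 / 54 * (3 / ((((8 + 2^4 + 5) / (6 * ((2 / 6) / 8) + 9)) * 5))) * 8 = -1.28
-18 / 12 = -3 / 2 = -1.50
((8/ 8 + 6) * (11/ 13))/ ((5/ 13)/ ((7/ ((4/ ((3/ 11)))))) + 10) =1617/ 2950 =0.55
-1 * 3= -3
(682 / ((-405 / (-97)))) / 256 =33077 / 51840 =0.64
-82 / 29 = -2.83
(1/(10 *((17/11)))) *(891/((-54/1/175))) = -12705/68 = -186.84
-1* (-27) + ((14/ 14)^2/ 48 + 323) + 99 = 21553/ 48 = 449.02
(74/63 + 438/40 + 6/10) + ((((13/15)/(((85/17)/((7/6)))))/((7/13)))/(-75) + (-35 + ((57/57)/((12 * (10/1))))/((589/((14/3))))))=-1550168456/69575625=-22.28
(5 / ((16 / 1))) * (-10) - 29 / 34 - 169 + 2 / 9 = -211453 / 1224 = -172.76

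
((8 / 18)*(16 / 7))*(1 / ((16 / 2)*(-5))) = -8 / 315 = -0.03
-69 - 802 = -871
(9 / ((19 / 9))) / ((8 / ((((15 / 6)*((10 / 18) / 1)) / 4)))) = 225 / 1216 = 0.19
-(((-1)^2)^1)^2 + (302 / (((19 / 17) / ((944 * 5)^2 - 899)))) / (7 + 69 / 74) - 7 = 8463578980692 / 11153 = 758861201.53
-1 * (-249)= 249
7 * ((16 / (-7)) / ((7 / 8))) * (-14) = 256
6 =6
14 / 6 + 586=1765 / 3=588.33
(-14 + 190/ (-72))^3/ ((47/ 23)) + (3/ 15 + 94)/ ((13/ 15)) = -61163146285/ 28506816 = -2145.56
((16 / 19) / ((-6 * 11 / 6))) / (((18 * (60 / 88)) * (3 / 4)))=-64 / 7695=-0.01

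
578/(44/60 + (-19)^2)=4335/2713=1.60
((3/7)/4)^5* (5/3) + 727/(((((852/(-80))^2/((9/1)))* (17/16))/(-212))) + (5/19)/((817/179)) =-263520183131025331425/22894514219537408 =-11510.19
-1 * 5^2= -25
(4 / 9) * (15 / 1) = 6.67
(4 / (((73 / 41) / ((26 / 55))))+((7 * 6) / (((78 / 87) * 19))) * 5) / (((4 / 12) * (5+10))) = 13278883 / 4958525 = 2.68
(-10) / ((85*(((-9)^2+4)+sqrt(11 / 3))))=-0.00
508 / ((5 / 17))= 8636 / 5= 1727.20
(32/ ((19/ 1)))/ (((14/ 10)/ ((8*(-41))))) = -394.59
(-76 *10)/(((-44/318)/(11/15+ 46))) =2823628/11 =256693.45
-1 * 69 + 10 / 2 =-64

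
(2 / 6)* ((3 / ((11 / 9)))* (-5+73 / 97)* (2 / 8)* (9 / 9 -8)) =6489 / 1067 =6.08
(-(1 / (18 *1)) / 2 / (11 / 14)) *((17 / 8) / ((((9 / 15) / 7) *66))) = -4165 / 313632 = -0.01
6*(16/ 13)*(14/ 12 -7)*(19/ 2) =-5320/ 13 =-409.23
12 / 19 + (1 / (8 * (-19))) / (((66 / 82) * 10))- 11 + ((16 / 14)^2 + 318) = 759317431 / 2457840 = 308.94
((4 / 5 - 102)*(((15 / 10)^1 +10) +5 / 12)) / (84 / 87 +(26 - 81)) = 1049191 / 47010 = 22.32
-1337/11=-121.55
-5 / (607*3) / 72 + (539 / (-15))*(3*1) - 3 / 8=-17728807 / 163890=-108.18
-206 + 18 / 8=-815 / 4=-203.75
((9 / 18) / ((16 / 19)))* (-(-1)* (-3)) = -57 / 32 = -1.78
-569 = -569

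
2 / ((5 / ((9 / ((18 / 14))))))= 14 / 5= 2.80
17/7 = 2.43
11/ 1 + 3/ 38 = 421/ 38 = 11.08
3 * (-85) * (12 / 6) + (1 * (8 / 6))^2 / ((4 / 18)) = -502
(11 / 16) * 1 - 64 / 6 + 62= 2497 / 48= 52.02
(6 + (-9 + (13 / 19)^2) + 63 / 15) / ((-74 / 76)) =-6022 / 3515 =-1.71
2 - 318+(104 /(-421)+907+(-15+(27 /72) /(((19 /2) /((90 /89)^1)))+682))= 1790873183 /1423822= 1257.79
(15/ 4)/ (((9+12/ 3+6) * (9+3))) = 5/ 304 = 0.02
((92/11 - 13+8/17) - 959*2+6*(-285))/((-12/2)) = 226405/374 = 605.36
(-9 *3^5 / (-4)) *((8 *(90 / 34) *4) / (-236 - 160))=-21870 / 187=-116.95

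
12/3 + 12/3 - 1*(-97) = 105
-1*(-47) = 47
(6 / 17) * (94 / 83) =564 / 1411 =0.40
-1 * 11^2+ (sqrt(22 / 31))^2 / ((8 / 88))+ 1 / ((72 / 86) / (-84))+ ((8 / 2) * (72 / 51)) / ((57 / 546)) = -4789238 / 30039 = -159.43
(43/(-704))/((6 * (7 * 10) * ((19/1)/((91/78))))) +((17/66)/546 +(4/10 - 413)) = -16436381179/39836160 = -412.60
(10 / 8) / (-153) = -5 / 612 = -0.01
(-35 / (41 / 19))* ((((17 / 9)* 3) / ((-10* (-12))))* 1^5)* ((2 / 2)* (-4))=2261 / 738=3.06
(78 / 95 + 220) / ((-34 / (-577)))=356009 / 95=3747.46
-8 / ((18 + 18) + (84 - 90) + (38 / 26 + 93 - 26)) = -13 / 160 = -0.08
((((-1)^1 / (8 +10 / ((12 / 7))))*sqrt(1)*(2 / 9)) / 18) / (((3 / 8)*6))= -8 / 20169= -0.00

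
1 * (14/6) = 7/3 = 2.33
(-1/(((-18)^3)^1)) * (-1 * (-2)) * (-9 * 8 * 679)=-1358/81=-16.77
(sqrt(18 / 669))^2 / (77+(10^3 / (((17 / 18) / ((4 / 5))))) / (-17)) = 1734 / 1751219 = 0.00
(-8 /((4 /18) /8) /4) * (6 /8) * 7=-378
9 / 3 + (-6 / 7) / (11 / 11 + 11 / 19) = 86 / 35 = 2.46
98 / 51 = 1.92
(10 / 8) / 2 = 5 / 8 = 0.62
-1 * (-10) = 10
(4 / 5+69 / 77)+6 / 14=2.12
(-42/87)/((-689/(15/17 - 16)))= -3598/339677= -0.01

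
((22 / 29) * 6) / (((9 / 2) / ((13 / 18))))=572 / 783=0.73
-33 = -33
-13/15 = -0.87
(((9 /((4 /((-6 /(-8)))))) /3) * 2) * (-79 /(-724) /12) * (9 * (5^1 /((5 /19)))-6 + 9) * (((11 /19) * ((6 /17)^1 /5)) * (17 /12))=226809 /2200960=0.10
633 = 633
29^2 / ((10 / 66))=27753 / 5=5550.60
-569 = -569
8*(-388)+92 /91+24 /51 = -4799596 /1547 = -3102.52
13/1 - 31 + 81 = 63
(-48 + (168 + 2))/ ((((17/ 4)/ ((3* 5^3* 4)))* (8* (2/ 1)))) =2691.18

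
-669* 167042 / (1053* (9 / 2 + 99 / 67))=-4991549044 / 281151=-17753.98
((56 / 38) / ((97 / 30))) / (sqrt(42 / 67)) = 20 * sqrt(2814) / 1843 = 0.58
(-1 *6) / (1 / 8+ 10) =-16 / 27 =-0.59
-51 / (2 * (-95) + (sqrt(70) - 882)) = 17 * sqrt(70) / 383038 + 9112 / 191519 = 0.05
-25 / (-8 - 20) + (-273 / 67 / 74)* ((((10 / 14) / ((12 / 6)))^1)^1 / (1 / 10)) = 48325 / 69412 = 0.70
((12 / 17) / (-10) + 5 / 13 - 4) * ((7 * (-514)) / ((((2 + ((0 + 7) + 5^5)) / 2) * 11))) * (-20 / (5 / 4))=-234474464 / 19046885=-12.31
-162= -162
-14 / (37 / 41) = -574 / 37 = -15.51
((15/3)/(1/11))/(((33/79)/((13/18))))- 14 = 4379/54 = 81.09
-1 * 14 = -14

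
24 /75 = 8 /25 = 0.32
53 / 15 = 3.53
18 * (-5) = -90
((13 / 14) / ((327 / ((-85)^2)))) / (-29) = -93925 / 132762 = -0.71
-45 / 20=-9 / 4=-2.25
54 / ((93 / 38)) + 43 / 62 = 1411 / 62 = 22.76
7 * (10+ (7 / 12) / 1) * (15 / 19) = 4445 / 76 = 58.49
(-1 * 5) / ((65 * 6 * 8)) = -1 / 624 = -0.00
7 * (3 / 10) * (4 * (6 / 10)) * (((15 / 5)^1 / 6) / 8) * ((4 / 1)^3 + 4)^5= 11449726848 / 25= 457989073.92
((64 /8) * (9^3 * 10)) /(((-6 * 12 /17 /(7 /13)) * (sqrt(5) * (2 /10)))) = -96390 * sqrt(5) /13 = -16579.58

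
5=5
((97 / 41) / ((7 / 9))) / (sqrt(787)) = 873* sqrt(787) / 225869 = 0.11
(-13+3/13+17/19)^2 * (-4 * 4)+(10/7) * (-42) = -141300364/61009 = -2316.06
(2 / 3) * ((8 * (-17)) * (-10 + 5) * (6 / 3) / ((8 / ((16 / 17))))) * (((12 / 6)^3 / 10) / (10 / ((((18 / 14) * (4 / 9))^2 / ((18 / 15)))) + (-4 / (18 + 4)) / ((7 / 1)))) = 2.32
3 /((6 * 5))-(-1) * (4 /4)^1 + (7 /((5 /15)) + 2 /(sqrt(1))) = 241 /10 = 24.10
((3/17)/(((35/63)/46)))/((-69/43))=-774/85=-9.11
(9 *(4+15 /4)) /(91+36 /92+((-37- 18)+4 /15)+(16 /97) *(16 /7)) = 65357145 /34702532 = 1.88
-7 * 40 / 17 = -280 / 17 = -16.47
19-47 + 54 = 26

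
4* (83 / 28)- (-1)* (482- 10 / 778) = 1344738 / 2723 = 493.84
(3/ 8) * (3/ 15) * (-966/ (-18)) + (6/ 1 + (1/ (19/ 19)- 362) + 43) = -12319/ 40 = -307.98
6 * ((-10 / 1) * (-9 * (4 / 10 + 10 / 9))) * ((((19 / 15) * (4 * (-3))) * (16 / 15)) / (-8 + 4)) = 82688 / 25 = 3307.52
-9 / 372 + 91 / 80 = 2761 / 2480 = 1.11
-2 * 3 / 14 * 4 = -12 / 7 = -1.71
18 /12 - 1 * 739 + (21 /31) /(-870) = -3315066 /4495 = -737.50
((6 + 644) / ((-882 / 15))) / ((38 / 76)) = -3250 / 147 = -22.11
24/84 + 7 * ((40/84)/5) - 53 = -1093/21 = -52.05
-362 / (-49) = 7.39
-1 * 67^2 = -4489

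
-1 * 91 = -91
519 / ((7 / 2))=1038 / 7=148.29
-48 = -48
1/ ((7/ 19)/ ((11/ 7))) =209/ 49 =4.27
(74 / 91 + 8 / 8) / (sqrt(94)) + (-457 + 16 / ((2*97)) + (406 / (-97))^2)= -4134301 / 9409 + 165*sqrt(94) / 8554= -439.21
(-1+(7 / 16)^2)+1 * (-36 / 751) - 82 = -15929665 / 192256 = -82.86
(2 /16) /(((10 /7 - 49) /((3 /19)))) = -7 /16872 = -0.00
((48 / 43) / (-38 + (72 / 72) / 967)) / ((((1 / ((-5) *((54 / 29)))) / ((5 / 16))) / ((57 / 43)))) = 44646390 / 394060729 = 0.11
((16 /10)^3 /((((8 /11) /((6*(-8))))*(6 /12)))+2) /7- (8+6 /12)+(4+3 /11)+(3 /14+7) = -711924 /9625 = -73.97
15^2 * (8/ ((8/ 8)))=1800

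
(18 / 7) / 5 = 0.51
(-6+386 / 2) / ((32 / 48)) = 561 / 2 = 280.50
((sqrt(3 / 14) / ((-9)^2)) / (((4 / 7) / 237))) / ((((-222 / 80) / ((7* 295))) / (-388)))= 684363.41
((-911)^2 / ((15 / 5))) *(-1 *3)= -829921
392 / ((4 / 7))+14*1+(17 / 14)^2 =137489 / 196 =701.47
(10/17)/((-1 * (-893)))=10/15181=0.00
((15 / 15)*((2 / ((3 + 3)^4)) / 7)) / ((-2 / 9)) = -1 / 1008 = -0.00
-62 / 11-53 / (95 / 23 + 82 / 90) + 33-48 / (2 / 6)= -7298099 / 57398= -127.15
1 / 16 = 0.06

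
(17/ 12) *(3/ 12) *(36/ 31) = 51/ 124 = 0.41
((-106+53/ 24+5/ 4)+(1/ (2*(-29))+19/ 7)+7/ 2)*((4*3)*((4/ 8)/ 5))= -469391/ 4060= -115.61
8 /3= 2.67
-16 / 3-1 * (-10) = 14 / 3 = 4.67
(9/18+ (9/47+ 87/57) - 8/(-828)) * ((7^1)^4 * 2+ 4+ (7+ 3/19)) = 37654491775/3512169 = 10721.15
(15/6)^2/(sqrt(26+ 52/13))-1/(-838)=1/838+ 5 * sqrt(30)/24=1.14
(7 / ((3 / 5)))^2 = 1225 / 9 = 136.11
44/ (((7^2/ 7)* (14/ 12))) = 264/ 49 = 5.39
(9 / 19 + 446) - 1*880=-8237 / 19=-433.53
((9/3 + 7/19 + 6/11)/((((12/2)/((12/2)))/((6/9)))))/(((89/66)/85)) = 278120/1691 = 164.47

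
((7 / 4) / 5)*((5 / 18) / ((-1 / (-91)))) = 8.85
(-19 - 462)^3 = -111284641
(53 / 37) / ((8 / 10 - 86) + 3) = -265 / 15207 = -0.02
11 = 11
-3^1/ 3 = -1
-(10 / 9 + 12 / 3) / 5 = -46 / 45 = -1.02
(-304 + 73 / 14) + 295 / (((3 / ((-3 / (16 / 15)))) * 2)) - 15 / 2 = -99583 / 224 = -444.57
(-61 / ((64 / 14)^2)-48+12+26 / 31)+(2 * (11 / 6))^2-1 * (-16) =-2467211 / 285696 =-8.64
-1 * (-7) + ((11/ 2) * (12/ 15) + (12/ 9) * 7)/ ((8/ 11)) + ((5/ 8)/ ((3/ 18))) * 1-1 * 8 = 649/ 30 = 21.63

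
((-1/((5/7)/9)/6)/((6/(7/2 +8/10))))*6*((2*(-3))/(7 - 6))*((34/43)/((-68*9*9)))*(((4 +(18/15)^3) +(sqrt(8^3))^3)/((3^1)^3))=-14336*sqrt(2)/6075 - 1253/759375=-3.34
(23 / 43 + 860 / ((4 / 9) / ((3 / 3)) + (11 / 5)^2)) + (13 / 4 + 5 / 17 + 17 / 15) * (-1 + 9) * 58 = 30424223357 / 13037385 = 2333.61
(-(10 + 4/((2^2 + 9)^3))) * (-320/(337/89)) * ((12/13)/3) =260.08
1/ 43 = 0.02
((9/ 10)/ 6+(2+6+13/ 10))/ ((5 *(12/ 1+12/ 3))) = 189/ 1600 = 0.12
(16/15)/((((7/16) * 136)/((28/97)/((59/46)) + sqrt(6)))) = 5888/1459365 + 32 * sqrt(6)/1785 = 0.05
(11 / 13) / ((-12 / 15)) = -55 / 52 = -1.06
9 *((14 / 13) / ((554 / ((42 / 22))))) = 1323 / 39611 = 0.03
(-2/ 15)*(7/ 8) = -7/ 60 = -0.12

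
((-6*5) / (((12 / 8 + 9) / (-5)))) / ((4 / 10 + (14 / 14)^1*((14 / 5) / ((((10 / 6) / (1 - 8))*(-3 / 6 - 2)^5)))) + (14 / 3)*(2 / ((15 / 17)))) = 35156250 / 27311977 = 1.29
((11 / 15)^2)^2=14641 / 50625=0.29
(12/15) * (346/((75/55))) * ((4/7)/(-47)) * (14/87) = -0.40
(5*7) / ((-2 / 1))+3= -29 / 2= -14.50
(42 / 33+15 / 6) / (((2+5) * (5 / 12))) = 498 / 385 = 1.29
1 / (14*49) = 1 / 686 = 0.00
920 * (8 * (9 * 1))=66240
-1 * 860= -860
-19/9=-2.11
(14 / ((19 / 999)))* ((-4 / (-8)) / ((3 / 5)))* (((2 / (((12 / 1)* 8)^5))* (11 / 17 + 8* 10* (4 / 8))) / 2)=894845 / 292628201472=0.00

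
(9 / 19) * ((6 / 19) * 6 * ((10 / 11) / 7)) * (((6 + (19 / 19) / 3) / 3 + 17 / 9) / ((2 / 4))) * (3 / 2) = 38880 / 27797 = 1.40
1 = 1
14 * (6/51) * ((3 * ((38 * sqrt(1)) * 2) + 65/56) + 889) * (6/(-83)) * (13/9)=-814021/4233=-192.30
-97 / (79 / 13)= -1261 / 79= -15.96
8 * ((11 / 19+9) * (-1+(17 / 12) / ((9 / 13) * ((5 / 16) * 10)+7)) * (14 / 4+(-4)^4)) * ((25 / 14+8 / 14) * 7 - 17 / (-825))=-4148910408916 / 14938275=-277736.91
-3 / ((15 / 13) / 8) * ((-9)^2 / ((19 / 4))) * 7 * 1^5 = -235872 / 95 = -2482.86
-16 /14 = -8 /7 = -1.14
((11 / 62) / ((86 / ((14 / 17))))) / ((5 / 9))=693 / 226610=0.00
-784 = -784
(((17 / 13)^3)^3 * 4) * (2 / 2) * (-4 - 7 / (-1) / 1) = 1423054517964 / 10604499373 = 134.19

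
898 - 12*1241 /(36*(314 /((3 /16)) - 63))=4340589 /4835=897.74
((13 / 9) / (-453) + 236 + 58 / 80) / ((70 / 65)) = 501859709 / 2283120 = 219.81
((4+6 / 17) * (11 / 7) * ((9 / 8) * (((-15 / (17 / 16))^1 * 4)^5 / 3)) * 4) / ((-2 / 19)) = 9457915605811200000 / 168962983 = 55976258455.45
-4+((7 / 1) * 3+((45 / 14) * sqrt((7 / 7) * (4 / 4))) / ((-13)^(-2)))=7843 / 14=560.21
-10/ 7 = -1.43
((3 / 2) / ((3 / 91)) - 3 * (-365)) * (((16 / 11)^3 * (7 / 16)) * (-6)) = -12262656 / 1331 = -9213.11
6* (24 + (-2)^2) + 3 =171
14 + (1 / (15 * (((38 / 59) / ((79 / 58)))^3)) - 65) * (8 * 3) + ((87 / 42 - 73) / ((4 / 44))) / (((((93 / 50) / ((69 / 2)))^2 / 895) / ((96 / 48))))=-21628023357767503078893 / 45012819351080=-480485863.13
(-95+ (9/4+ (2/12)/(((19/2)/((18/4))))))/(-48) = 7043/3648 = 1.93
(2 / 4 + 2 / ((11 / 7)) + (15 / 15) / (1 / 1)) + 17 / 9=4.66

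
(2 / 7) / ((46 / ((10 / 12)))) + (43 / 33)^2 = 597193 / 350658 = 1.70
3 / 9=1 / 3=0.33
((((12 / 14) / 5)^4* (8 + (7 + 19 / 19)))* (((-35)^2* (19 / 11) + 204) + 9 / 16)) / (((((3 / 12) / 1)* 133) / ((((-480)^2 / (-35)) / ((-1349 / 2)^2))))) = -78047028707328 / 5593304185055125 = -0.01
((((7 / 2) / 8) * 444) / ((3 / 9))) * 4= 2331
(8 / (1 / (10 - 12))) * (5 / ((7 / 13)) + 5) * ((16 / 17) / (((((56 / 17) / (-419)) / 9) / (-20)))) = -241344000 / 49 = -4925387.76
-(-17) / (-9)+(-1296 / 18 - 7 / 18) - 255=-5927 / 18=-329.28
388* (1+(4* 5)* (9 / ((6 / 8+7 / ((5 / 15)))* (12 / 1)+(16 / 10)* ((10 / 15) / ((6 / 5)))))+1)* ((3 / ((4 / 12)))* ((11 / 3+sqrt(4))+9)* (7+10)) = 5514836448 / 2357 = 2339769.39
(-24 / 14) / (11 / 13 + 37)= -13 / 287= -0.05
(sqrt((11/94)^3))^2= 1331/830584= 0.00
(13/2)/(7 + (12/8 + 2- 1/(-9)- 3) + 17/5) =585/991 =0.59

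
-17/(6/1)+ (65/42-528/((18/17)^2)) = -89255/189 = -472.25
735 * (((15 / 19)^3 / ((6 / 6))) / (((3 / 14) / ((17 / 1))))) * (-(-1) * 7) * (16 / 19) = 22041180000 / 130321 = 169129.92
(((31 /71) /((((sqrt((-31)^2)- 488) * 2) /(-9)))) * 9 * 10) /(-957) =-4185 /10350593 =-0.00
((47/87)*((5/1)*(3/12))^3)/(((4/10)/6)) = 29375/1856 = 15.83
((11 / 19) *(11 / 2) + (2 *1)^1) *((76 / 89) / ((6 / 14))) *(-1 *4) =-11032 / 267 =-41.32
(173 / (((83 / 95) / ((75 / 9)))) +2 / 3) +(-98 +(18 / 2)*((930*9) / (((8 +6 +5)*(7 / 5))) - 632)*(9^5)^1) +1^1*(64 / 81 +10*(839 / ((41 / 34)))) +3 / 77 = -68005961633173972 / 403265709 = -168638096.71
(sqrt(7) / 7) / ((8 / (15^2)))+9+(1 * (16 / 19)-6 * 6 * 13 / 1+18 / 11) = -95413 / 209+225 * sqrt(7) / 56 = -445.89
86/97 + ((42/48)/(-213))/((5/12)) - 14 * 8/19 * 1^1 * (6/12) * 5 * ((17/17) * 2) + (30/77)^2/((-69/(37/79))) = -403139502596273/14096784530290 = -28.60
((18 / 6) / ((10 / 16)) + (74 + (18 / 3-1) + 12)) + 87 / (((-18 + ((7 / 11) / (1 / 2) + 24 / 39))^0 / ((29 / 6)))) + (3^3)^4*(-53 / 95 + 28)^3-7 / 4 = 37665016482227077 / 3429500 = 10982655338.16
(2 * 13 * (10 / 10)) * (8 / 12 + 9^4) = 511810 / 3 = 170603.33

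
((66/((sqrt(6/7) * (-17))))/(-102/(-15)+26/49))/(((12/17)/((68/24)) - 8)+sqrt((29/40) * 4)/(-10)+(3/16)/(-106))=-2163936745600 * sqrt(3045)/73637664440794063+838810470715000 * sqrt(42)/73637664440794063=0.07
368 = 368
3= 3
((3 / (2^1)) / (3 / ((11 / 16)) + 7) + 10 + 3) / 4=3283 / 1000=3.28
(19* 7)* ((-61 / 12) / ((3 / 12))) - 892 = -3596.33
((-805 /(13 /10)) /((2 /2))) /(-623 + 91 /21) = 12075 /12064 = 1.00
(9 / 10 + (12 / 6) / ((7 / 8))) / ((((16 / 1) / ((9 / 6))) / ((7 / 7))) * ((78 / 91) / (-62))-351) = -6913 / 761990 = -0.01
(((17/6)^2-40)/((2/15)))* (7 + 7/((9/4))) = -2424.56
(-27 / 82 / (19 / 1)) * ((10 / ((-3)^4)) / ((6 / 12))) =-10 / 2337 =-0.00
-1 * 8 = -8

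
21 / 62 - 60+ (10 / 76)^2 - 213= -12204635 / 44764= -272.64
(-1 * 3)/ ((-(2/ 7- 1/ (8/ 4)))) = -14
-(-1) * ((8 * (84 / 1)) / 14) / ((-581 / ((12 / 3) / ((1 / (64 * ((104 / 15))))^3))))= -18872086298624 / 653625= -28872956.66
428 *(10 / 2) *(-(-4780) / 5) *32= 65466880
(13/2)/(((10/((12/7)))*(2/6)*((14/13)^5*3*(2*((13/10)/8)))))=1113879/470596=2.37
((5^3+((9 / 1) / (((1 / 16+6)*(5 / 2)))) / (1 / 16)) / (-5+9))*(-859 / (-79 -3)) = 56035147 / 159080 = 352.25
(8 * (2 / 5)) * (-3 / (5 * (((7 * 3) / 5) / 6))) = -2.74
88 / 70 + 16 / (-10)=-12 / 35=-0.34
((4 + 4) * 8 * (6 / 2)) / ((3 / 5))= 320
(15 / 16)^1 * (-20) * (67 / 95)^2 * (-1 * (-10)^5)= -336675000 / 361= -932617.73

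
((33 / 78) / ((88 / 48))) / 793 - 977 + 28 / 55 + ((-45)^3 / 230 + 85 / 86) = -769190645422 / 560758055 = -1371.70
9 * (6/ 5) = 54/ 5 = 10.80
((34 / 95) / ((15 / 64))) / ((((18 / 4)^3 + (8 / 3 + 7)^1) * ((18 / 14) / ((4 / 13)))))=487424 / 134435925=0.00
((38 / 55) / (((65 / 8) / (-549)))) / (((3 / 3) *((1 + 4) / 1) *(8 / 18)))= -375516 / 17875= -21.01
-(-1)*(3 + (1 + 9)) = 13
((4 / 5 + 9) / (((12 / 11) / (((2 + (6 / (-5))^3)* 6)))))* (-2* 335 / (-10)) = 613921 / 625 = 982.27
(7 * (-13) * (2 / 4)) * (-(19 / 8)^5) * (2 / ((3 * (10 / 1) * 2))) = 225325009 / 1966080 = 114.61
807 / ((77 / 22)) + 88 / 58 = 47114 / 203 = 232.09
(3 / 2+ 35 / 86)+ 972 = 41878 / 43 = 973.91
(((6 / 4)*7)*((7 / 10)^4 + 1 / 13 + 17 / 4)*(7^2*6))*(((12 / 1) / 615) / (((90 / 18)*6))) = 610930677 / 66625000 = 9.17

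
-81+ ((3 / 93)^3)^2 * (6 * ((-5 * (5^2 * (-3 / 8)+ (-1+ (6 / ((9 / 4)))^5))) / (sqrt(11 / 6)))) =-81 - 1209875 * sqrt(66) / 3163063119084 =-81.00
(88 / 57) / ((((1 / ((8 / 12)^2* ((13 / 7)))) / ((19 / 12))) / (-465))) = -177320 / 189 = -938.20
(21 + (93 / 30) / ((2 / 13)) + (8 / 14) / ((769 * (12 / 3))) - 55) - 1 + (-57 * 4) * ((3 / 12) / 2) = -4667041 / 107660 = -43.35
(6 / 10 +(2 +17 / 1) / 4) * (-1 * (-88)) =2354 / 5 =470.80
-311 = -311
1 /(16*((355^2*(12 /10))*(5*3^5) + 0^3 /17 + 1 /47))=47 /138175826416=0.00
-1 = -1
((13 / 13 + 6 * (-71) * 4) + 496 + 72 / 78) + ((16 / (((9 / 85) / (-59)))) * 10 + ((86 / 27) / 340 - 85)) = -90446.62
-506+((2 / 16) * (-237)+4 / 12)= -12847 / 24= -535.29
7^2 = 49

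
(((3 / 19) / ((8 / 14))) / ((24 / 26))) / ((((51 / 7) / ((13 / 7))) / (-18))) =-3549 / 2584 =-1.37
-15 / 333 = -5 / 111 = -0.05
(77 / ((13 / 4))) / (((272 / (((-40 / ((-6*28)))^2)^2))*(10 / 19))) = 26125 / 49120344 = 0.00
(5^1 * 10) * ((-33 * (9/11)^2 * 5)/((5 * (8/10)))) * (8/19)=-121500/209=-581.34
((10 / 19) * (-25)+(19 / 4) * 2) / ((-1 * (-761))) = -139 / 28918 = -0.00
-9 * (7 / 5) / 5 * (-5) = 63 / 5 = 12.60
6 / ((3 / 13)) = 26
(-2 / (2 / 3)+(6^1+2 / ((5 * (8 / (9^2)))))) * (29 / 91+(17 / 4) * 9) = 1979499 / 7280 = 271.91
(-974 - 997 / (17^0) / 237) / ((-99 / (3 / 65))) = 46367 / 101673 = 0.46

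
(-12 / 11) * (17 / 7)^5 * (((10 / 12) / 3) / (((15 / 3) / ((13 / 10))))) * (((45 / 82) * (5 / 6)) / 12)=-92290705 / 363837936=-0.25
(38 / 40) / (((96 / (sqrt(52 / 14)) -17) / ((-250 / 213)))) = -3800 * sqrt(182) / 2023429 -104975 / 12140574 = -0.03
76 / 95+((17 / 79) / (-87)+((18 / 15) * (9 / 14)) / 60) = 3898837 / 4811100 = 0.81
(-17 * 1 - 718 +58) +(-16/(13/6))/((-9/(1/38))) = -501641/741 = -676.98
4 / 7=0.57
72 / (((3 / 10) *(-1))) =-240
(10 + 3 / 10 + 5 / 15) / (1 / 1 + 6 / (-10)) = 319 / 12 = 26.58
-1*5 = -5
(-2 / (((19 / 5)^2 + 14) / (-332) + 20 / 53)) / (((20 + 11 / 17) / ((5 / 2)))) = -37391500 / 45039267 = -0.83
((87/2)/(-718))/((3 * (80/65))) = -0.02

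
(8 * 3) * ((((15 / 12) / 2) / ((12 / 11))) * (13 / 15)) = 143 / 12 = 11.92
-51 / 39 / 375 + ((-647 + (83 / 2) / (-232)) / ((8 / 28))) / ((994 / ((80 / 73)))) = -7329814001 / 2930986500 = -2.50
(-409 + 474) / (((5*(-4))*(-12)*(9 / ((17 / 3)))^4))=1085773 / 25509168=0.04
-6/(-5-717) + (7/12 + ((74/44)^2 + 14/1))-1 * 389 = -97385875/262086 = -371.58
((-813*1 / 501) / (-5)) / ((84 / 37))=10027 / 70140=0.14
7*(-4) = -28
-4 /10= -2 /5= -0.40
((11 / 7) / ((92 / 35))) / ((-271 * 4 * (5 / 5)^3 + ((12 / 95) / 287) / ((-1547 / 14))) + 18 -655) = -331406075 / 954039759788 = -0.00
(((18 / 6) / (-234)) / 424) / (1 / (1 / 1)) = -0.00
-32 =-32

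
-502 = -502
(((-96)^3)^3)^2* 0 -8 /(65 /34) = -272 /65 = -4.18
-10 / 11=-0.91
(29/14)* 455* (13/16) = 24505/32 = 765.78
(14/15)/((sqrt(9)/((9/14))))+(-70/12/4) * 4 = -169/30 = -5.63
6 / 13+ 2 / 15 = 116 / 195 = 0.59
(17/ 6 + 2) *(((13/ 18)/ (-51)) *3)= -377/ 1836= -0.21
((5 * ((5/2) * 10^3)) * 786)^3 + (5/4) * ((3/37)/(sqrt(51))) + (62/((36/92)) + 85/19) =5 * sqrt(51)/2516 + 162178689796875000027859/171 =948413390625000000162.93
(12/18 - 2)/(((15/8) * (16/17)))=-34/45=-0.76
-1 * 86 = -86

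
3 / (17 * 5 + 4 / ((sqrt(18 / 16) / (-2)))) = 0.04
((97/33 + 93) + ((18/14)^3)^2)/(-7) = -390014287/27176919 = -14.35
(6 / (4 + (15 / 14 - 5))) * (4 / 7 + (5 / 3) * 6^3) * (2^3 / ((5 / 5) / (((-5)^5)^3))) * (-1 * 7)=51761718750000000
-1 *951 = -951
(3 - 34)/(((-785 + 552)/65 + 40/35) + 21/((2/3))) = -910/853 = -1.07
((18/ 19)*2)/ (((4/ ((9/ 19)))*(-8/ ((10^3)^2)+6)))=10125000/ 270749639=0.04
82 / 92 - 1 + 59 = 2709 / 46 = 58.89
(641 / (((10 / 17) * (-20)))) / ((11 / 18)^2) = -882657 / 6050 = -145.89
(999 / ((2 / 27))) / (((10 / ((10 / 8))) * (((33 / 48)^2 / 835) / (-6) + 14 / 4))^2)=17.20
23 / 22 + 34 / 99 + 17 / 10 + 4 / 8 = 323 / 90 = 3.59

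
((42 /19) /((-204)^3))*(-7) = 49 /26883936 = 0.00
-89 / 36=-2.47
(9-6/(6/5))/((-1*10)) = -2/5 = -0.40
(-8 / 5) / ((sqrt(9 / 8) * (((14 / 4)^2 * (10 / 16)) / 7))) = -512 * sqrt(2) / 525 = -1.38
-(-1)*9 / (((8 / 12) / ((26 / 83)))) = 4.23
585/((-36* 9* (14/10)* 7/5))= -1625/1764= -0.92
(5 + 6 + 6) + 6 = 23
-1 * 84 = -84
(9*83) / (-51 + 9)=-249 / 14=-17.79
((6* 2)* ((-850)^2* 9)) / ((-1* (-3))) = 26010000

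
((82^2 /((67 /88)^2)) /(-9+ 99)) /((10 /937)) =12197551168 /1010025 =12076.48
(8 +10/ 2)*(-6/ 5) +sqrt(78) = -78/ 5 +sqrt(78) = -6.77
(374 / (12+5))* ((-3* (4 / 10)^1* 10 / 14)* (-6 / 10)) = 396 / 35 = 11.31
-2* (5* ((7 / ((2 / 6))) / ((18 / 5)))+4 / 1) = -199 / 3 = -66.33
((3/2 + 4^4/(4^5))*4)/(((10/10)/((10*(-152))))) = -10640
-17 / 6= -2.83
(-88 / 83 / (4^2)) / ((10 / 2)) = -11 / 830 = -0.01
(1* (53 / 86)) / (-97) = -53 / 8342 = -0.01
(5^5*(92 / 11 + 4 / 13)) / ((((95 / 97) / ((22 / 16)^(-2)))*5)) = 962240000 / 328757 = 2926.90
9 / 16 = 0.56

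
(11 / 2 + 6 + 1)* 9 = 225 / 2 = 112.50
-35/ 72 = -0.49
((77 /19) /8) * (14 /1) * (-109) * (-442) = 341683.45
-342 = -342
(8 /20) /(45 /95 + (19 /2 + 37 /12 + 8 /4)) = 456 /17165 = 0.03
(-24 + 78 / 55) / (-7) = 1242 / 385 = 3.23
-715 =-715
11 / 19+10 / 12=161 / 114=1.41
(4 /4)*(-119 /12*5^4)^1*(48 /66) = -148750 /33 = -4507.58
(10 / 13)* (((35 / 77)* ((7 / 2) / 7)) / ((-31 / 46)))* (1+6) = -8050 / 4433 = -1.82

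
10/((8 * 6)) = 5/24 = 0.21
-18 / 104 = -9 / 52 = -0.17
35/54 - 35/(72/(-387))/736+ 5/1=938555/158976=5.90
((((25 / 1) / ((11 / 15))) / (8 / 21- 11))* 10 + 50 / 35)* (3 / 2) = -790080 / 17171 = -46.01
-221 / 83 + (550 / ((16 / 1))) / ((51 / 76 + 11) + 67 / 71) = 704427 / 11299454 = 0.06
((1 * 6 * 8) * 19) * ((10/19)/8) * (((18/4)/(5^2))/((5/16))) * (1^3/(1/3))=2592/25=103.68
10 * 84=840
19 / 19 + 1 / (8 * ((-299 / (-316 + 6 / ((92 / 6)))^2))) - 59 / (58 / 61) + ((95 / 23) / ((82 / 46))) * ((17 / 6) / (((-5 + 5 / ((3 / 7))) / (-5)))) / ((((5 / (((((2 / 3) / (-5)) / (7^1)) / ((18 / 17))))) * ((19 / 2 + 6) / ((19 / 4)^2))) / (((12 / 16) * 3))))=-16084228406745371 / 156711069016320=-102.64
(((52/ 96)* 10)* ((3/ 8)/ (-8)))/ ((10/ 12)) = -39/ 128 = -0.30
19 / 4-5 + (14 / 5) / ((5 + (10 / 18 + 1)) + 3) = 37 / 860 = 0.04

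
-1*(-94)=94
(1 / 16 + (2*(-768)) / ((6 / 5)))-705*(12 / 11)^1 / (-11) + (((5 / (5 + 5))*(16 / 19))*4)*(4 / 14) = -311441763 / 257488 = -1209.54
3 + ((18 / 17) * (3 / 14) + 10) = 1574 / 119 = 13.23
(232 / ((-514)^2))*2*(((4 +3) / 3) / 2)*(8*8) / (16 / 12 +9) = 25984 / 2047519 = 0.01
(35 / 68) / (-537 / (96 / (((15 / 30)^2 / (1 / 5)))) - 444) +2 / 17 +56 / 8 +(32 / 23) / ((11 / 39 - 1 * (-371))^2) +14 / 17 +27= 5167331868477839 / 147891390115400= 34.94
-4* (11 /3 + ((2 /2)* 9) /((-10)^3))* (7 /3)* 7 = -537677 /2250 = -238.97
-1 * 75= -75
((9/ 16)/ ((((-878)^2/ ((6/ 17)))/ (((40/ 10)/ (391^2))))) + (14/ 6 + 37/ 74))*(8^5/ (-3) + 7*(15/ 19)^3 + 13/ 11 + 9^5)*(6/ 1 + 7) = 4823730147383157453141257/ 2720930576739568776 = 1772823.68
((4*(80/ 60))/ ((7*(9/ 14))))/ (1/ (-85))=-2720/ 27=-100.74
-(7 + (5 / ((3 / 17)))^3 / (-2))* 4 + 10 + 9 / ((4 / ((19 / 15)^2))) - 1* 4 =122775347 / 2700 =45472.35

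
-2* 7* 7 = -98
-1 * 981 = -981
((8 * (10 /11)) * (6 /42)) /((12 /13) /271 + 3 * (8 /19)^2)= 25436060 /13104399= 1.94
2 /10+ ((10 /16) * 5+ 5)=333 /40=8.32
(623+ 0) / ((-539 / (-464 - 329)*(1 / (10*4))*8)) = 352885 / 77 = 4582.92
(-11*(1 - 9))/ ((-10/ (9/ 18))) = -22/ 5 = -4.40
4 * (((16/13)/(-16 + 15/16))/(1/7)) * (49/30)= -175616/46995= -3.74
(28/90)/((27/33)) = 154/405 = 0.38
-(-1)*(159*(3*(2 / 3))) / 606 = 53 / 101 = 0.52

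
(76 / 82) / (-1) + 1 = 3 / 41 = 0.07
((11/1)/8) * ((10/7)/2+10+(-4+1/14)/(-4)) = 7205/448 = 16.08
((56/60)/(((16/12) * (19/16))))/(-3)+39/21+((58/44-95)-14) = -4653269/43890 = -106.02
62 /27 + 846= 22904 /27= 848.30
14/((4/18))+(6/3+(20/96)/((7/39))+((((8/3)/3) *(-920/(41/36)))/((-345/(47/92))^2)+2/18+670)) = 925561238771/1257094440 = 736.27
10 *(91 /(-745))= -182 /149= -1.22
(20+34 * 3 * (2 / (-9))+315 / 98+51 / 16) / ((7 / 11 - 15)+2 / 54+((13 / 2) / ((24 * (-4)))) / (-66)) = -993960 / 3812207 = -0.26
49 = 49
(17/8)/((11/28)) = 119/22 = 5.41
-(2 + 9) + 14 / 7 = -9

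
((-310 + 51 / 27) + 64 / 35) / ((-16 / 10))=96479 / 504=191.43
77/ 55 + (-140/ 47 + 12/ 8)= -37/ 470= -0.08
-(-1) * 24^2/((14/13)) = 3744/7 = 534.86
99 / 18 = 11 / 2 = 5.50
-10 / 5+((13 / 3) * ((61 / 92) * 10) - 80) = -7351 / 138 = -53.27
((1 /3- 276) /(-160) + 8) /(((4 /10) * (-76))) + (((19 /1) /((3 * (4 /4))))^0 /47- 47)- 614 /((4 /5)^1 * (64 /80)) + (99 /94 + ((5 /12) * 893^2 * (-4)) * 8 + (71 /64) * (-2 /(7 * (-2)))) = -17016576288997 /1600256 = -10633658.80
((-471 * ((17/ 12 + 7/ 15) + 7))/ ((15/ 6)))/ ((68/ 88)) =-920491/ 425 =-2165.86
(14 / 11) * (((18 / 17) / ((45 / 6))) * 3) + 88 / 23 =93872 / 21505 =4.37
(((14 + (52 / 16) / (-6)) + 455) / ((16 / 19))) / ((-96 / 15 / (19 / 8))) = -20293615 / 98304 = -206.44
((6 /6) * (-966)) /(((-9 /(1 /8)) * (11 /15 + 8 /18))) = 2415 /212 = 11.39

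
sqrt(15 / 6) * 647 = 647 * sqrt(10) / 2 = 1023.00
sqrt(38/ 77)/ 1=0.70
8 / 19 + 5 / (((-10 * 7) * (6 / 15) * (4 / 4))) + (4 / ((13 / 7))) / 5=23281 / 34580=0.67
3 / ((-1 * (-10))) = 3 / 10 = 0.30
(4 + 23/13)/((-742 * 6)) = -25/19292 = -0.00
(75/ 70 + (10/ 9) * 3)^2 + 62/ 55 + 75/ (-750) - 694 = -65349839/ 97020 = -673.57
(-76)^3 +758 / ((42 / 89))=-9184765 / 21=-437369.76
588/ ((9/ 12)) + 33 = 817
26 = 26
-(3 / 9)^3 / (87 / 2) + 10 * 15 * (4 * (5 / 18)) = 391498 / 2349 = 166.67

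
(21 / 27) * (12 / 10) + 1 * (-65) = -961 / 15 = -64.07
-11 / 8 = -1.38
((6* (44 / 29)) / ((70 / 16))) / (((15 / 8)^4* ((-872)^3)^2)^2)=0.00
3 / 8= 0.38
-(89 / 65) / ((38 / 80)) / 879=-712 / 217113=-0.00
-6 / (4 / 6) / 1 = -9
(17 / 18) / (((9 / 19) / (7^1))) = 2261 / 162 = 13.96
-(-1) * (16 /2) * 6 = 48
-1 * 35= -35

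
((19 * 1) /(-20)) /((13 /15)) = -57 /52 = -1.10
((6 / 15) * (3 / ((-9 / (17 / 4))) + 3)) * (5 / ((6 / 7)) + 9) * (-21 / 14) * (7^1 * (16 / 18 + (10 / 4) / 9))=-82859 / 720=-115.08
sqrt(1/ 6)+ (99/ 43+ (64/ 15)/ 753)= sqrt(6)/ 6+ 1120957/ 485685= 2.72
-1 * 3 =-3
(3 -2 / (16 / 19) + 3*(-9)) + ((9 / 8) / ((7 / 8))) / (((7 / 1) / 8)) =-24.91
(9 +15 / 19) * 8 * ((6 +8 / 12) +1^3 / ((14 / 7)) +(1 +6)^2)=83576 / 19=4398.74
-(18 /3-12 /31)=-174 /31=-5.61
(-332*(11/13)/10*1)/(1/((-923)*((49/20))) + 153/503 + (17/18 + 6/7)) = -57516929316/4310487595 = -13.34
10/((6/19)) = 31.67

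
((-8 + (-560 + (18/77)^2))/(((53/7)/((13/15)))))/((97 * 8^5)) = -0.00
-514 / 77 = -6.68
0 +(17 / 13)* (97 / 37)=1649 / 481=3.43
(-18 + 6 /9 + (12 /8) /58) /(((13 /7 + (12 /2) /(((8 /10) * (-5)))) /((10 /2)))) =-42161 /174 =-242.30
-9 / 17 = -0.53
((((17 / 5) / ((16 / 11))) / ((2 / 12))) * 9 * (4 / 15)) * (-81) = -136323 / 50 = -2726.46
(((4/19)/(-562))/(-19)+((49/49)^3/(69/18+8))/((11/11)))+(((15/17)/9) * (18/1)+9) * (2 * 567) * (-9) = -13451731500682/122439287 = -109864.50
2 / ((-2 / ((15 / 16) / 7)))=-15 / 112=-0.13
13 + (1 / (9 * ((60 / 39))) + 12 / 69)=54839 / 4140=13.25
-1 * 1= -1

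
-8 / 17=-0.47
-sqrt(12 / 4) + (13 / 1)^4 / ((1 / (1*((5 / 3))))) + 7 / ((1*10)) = 1428071 / 30 -sqrt(3) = 47600.63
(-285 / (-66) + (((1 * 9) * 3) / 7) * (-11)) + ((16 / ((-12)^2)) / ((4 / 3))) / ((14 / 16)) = -2509 / 66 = -38.02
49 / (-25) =-49 / 25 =-1.96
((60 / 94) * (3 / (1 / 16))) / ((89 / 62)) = 89280 / 4183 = 21.34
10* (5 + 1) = 60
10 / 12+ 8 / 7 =83 / 42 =1.98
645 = 645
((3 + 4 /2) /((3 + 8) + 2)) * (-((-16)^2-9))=-95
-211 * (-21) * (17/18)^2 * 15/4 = 14821.28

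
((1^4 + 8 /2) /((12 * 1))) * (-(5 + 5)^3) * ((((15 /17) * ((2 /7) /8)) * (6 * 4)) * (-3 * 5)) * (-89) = -420693.28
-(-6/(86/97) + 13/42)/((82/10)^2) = 0.10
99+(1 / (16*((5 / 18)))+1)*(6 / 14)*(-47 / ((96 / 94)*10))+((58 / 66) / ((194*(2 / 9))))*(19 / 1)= 662196979 / 6828800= 96.97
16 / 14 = 8 / 7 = 1.14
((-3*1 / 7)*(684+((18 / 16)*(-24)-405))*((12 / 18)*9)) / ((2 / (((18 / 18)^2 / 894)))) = -54 / 149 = -0.36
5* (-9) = -45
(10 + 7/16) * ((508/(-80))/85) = -21209/27200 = -0.78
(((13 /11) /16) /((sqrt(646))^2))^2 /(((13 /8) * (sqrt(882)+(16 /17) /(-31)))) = 403 /1455193822020752+262353 * sqrt(2) /1369594185431296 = 0.00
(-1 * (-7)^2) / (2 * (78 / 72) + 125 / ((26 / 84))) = -3822 / 31669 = -0.12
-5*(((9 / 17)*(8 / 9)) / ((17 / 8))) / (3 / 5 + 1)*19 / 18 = -1900 / 2601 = -0.73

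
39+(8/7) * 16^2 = 2321/7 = 331.57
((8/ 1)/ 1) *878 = 7024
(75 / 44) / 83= 75 / 3652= 0.02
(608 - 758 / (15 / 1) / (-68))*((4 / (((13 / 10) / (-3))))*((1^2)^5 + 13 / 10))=-14281114 / 1105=-12924.09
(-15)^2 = 225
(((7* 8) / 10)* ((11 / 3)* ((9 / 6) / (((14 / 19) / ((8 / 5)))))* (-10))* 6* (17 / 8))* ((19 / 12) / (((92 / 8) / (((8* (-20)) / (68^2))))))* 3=47652 / 391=121.87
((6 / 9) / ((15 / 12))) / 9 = 8 / 135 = 0.06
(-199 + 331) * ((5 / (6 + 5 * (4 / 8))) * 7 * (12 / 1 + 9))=194040 / 17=11414.12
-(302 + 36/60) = -1513/5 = -302.60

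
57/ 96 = 19/ 32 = 0.59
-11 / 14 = -0.79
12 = 12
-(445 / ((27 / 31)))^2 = -190302025 / 729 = -261045.30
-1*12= -12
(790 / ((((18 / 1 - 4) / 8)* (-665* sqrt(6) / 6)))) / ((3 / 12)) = -2528* sqrt(6) / 931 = -6.65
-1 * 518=-518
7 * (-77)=-539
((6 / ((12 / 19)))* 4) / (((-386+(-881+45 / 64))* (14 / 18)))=-21888 / 567301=-0.04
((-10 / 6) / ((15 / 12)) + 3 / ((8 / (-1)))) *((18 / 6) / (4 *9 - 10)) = -41 / 208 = -0.20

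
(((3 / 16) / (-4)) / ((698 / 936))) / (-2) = 351 / 11168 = 0.03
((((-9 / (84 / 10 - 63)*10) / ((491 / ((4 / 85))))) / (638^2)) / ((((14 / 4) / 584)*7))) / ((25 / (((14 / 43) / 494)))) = 7008 / 28733373957583295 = 0.00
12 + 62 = 74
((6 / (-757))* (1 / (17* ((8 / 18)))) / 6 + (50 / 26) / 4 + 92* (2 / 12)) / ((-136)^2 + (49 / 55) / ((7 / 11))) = 0.00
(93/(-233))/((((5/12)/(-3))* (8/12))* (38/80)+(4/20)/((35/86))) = -7030800/7881691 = -0.89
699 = 699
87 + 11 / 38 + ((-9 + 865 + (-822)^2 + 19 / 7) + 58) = 179999009 / 266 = 676688.00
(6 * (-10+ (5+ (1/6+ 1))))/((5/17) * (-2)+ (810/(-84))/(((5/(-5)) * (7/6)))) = -3.00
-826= -826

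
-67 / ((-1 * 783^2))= 67 / 613089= 0.00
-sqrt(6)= -2.45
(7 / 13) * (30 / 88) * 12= 315 / 143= 2.20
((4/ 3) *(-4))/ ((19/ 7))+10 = 458/ 57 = 8.04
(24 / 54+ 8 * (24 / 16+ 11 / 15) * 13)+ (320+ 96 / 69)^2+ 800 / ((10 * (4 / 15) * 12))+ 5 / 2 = 103552.58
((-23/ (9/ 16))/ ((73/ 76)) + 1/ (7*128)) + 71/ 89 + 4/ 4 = -2136034199/ 52391808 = -40.77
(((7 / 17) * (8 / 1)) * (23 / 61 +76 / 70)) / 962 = 12492 / 2493985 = 0.01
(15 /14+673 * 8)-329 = 5056.07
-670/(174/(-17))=5695/87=65.46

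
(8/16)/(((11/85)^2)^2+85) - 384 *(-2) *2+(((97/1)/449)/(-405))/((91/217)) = 32222801283673616621/20978323285615020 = 1536.00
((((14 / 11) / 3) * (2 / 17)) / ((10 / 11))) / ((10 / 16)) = 112 / 1275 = 0.09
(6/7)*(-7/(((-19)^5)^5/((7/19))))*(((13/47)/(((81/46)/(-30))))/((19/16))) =-1339520/14213060121083769640508897318663038797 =-0.00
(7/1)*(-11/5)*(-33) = 2541/5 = 508.20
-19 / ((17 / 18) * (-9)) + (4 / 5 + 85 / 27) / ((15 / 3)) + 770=8870461 / 11475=773.02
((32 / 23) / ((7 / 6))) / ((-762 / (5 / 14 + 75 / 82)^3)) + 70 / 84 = 2407489075205 / 2900190579846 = 0.83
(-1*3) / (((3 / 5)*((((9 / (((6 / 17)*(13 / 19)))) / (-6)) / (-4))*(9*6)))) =-520 / 8721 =-0.06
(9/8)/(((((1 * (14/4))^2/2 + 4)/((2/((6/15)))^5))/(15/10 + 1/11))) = 109375/198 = 552.40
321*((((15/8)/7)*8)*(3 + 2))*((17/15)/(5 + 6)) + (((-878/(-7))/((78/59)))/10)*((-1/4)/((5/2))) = 106126589/300300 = 353.40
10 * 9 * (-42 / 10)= -378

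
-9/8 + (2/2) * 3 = 15/8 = 1.88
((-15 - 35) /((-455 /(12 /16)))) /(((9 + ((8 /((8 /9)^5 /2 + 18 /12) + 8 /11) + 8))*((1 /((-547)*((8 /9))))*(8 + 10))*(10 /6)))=-2526117110 /42036034131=-0.06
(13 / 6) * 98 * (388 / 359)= 247156 / 1077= 229.49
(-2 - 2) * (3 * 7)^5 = -16336404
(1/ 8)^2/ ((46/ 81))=81/ 2944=0.03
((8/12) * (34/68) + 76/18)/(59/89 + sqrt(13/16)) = 2.91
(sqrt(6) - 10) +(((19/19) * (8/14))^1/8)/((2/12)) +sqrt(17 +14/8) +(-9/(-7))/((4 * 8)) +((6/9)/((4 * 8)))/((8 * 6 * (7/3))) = -2.75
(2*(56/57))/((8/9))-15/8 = 51/152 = 0.34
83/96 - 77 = -7309/96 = -76.14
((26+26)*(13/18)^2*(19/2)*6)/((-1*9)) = -41743/243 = -171.78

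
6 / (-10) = -3 / 5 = -0.60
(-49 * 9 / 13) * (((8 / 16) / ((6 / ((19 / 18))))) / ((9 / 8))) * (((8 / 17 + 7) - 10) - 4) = 34447 / 1989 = 17.32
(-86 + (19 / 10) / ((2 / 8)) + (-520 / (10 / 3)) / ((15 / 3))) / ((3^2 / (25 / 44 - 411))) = 2474083 / 495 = 4998.15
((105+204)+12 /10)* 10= 3102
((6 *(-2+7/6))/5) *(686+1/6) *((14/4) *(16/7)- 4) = -2744.67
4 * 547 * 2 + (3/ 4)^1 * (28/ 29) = 126925/ 29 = 4376.72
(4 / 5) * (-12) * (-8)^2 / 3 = -1024 / 5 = -204.80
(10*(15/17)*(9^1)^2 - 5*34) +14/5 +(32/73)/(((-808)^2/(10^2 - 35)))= 547.51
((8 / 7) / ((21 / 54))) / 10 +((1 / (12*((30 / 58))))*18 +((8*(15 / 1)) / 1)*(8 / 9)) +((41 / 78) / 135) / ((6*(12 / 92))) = 1020371617 / 9287460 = 109.87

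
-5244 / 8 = -1311 / 2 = -655.50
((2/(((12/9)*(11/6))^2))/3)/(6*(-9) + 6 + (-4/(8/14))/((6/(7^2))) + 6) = -81/71995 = -0.00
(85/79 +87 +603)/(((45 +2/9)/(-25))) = -12283875/32153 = -382.04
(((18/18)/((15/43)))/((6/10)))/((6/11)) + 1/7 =3365/378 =8.90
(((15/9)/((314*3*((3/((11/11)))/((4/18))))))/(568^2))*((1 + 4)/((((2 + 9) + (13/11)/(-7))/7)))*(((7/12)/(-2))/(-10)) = 18865/492730998663168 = 0.00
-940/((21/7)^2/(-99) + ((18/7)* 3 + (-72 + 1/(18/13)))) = 260568/17645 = 14.77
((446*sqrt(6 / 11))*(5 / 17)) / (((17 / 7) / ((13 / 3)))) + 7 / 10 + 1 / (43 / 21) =511 / 430 + 202930*sqrt(66) / 9537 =174.05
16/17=0.94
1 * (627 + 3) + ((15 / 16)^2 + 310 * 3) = 399585 / 256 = 1560.88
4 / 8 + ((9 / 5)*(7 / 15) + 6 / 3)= 167 / 50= 3.34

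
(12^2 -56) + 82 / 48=89.71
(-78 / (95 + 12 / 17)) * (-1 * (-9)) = -11934 / 1627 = -7.33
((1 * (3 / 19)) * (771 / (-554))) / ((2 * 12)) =-771 / 84208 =-0.01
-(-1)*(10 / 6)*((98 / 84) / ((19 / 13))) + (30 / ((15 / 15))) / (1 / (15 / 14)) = 80135 / 2394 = 33.47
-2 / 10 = -0.20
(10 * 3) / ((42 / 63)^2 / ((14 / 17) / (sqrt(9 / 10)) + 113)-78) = -174842932995 / 454568701729 + 21420 * sqrt(10) / 454568701729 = -0.38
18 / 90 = 1 / 5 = 0.20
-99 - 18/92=-4563/46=-99.20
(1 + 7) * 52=416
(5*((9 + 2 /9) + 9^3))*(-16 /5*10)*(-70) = 74412800 /9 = 8268088.89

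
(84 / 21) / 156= 1 / 39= 0.03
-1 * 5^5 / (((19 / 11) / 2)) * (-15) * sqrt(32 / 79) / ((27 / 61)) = 83875000 * sqrt(158) / 13509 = 78043.70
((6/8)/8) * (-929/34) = -2787/1088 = -2.56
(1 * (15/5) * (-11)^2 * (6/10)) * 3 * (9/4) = 29403/20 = 1470.15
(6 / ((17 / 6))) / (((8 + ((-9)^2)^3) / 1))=36 / 9034633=0.00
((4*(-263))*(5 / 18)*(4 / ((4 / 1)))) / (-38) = 7.69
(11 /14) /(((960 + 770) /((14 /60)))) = 11 /103800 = 0.00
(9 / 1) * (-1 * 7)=-63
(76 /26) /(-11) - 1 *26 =-26.27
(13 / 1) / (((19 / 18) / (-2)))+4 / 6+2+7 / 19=-1231 / 57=-21.60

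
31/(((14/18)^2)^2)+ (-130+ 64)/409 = 83028453/982009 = 84.55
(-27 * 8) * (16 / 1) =-3456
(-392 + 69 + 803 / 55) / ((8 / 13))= -10023 / 20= -501.15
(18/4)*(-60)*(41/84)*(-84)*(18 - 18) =0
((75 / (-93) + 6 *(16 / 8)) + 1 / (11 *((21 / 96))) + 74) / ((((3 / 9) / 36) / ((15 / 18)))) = 18391410 / 2387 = 7704.82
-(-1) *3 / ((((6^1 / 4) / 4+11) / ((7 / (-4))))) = -6 / 13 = -0.46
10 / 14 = 5 / 7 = 0.71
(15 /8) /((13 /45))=6.49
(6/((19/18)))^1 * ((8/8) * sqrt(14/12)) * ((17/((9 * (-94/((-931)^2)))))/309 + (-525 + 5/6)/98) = -1581048331 * sqrt(42)/27041826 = -378.91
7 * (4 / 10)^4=112 / 625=0.18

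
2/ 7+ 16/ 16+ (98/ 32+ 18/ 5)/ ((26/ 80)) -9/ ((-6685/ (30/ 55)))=3204133/ 147070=21.79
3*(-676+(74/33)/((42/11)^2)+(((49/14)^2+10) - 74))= -3850439/1764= -2182.79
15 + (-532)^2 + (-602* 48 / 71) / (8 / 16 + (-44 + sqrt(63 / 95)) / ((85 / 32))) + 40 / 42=943165440* sqrt(665) / 50288323537 + 298932462697948943 / 1056054794277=283065.78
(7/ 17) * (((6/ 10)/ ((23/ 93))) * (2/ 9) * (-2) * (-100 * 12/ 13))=208320/ 5083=40.98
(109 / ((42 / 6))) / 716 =109 / 5012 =0.02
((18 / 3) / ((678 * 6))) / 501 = 1 / 339678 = 0.00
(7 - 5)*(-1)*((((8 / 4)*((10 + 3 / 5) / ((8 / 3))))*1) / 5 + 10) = -23.18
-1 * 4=-4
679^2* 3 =1383123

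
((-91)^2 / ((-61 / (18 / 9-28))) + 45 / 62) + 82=3612.33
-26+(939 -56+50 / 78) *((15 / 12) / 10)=13175 / 156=84.46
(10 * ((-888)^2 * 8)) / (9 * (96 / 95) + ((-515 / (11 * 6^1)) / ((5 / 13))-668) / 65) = -5141937715200 / 121801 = -42215890.80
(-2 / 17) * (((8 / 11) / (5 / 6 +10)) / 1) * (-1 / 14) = 48 / 85085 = 0.00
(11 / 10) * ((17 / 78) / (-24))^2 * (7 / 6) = 22253 / 210263040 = 0.00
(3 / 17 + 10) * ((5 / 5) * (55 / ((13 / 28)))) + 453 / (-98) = 26009047 / 21658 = 1200.90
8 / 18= 4 / 9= 0.44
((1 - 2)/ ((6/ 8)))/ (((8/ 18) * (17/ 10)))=-30/ 17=-1.76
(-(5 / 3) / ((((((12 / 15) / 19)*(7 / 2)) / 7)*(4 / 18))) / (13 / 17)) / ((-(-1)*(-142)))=24225 / 7384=3.28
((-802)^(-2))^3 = 1/ 266100818073753664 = 0.00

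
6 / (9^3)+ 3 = 731 / 243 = 3.01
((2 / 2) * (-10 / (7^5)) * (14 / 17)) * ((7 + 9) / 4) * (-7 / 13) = 80 / 75803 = 0.00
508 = 508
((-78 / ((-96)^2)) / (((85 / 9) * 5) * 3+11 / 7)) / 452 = -91 / 696123392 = -0.00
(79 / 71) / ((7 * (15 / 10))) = 0.11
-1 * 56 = -56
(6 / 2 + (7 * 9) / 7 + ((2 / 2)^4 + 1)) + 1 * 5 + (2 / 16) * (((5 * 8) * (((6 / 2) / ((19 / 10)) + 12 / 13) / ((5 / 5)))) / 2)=6238 / 247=25.26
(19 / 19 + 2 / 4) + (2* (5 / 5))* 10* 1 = 43 / 2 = 21.50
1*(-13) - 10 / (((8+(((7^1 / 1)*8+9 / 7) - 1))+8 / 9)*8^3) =-13665083 / 1051136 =-13.00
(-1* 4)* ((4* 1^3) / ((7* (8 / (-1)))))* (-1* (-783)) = 1566 / 7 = 223.71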